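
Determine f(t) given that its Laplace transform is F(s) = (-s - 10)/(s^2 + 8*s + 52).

Complete the square in the denominator: s^2 + 8*s + 52 = (s + 4)^2 + 6^2.
Split the numerator to match: -s - 10 = -1·(s + 4) - 1·6.
Invert each term: -1·(s + 4)/((s + 4)^2 + 36) ↔ -e^(-4t)cos(6t); -1·6/((s + 4)^2 + 36) ↔ -e^(-4t)sin(6t).

f(t) = -exp(-4*t)*sin(6*t) - exp(-4*t)*cos(6*t)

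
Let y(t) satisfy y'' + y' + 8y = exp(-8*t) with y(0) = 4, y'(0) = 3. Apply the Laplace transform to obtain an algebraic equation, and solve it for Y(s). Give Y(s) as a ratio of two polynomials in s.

Y(s) = (4*s^2 + 39*s + 57)/(s^3 + 9*s^2 + 16*s + 64)

Laplace-transform each side.
Using L{y''} = s^2 Y - s·y(0) - y'(0) and L{y'} = sY - y(0), with y(0) = 4, y'(0) = 3, the left side becomes (s^2 + s + 8)Y - (4*s + 7).
The right side is L{exp(-8*t)} = 1/(s + 8).
So (s^2 + s + 8)Y = 1/(s + 8) + (4*s + 7).
Isolate Y and clear denominators.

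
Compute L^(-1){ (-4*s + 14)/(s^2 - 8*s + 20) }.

Complete the square in the denominator: s^2 - 8*s + 20 = (s - 4)^2 + 2^2.
Split the numerator to match: -4*s + 14 = -4·(s - 4) - 1·2.
Invert each term: -4·(s - 4)/((s - 4)^2 + 4) ↔ -4e^(4t)cos(2t); -1·2/((s - 4)^2 + 4) ↔ -e^(4t)sin(2t).

-exp(4*t)*sin(2*t) - 4*exp(4*t)*cos(2*t)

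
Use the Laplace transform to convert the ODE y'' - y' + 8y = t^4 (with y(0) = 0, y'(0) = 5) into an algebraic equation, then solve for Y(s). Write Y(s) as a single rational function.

Y(s) = (5*s^5 + 24)/(s^7 - s^6 + 8*s^5)

Apply the Laplace transform to the equation.
Using L{y''} = s^2 Y - s·y(0) - y'(0) and L{y'} = sY - y(0), with y(0) = 0, y'(0) = 5, the left side becomes (s^2 - s + 8)Y - (5).
The right side is L{t^4} = 24/s^5.
So (s^2 - s + 8)Y = 24/s^5 + (5).
Isolate Y and clear denominators.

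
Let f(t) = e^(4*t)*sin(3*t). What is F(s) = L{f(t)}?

L{sin(3t)} = 3/(s^2 + 9).
By the first shifting theorem, multiplying by e^(4t) replaces s with s - 4.

F(s) = 3/((s - 4)^2 + 9)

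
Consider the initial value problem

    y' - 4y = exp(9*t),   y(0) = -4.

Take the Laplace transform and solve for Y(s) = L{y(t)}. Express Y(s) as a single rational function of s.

Transform both sides with L{·}.
The derivative rules (L{y'} = sY - y(0) = sY - (-4)) turn the left side into (s - 4)Y - (-4).
The right side is L{exp(9*t)} = 1/(s - 9).
So (s - 4)Y = 1/(s - 9) + (-4).
Solve for Y(s) and write it as one ratio of polynomials.

Y(s) = (-4*s + 37)/(s^2 - 13*s + 36)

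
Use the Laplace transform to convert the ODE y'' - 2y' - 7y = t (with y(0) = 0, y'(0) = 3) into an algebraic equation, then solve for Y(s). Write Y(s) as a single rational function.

Y(s) = (3*s^2 + 1)/(s^4 - 2*s^3 - 7*s^2)

Transform both sides with L{·}.
Using L{y''} = s^2 Y - s·y(0) - y'(0) and L{y'} = sY - y(0), with y(0) = 0, y'(0) = 3, the left side becomes (s^2 - 2*s - 7)Y - (3).
The right side is L{t} = s^(-2).
So (s^2 - 2*s - 7)Y = s^(-2) + (3).
Divide through and combine into a single rational function.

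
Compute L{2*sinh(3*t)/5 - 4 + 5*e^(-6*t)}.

The transform is linear, so treat each term independently.
(5)·[L{e^(-6t)} = 1/(s + 6)]; (2/5)·[L{sinh(3t)} = 3/(s^2 - 9)]; L{-4} = -4/s.

6/(5*(s^2 - 9)) + 5/(s + 6) - 4/s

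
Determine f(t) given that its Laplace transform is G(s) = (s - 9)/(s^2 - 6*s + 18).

Complete the square in the denominator: s^2 - 6*s + 18 = (s - 3)^2 + 3^2.
Split the numerator to match: s - 9 = 1·(s - 3) - 2·3.
Invert each term: 1·(s - 3)/((s - 3)^2 + 9) ↔ e^(3t)cos(3t); -2·3/((s - 3)^2 + 9) ↔ -2e^(3t)sin(3t).

f(t) = -2*exp(3*t)*sin(3*t) + exp(3*t)*cos(3*t)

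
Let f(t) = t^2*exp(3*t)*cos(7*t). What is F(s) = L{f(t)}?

L{cos(7t)} = s/(s^2 + 49).
Multiplying by e^(3t) shifts s → s - 3, so L{exp(3*t)*cos(7*t)} = (s - 3)/((s - 3)^2 + 49).
Then apply L{t^2·g(t)} = (-1)^2 d^2/ds^2[G(s)] with G(s) = (s - 3)/((s - 3)^2 + 49):
differentiating 2 times and applying the sign gives 2*(s - 3)*(s^2 - 6*s - 138)/(s^2 - 6*s + 58)^3.

F(s) = 2*(s - 3)*(s^2 - 6*s - 138)/(s^2 - 6*s + 58)^3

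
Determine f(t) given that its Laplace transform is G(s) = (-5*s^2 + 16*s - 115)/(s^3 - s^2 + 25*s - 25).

Factor the denominator: s^3 - s^2 + 25*s - 25 = (s - 1)*(s^2 + 25).
Partial fraction decomposition gives [-4/(s - 1)] + [-s/(s^2 + 25)] + [15/(s^2 + 25)].
Invert each term: -4/(s - 1) ↔ -4e^(t); -1·s/(s^2 + 25) ↔ -cos(5t); 3·5/(s^2 + 25) ↔ 3sin(5t).

f(t) = -4*exp(t) + 3*sin(5*t) - cos(5*t)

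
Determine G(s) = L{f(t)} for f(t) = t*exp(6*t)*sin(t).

L{sin(t)} = 1/(s^2 + 1).
Multiplying by e^(6t) shifts s → s - 6, so L{exp(6*t)*sin(t)} = 1/((s - 6)^2 + 1).
Then apply L{t·g(t)} = -d/ds[H(s)] with H(s) = 1/((s - 6)^2 + 1):
differentiating 1 time and applying the sign gives 2*(s - 6)/(s^2 - 12*s + 37)^2.

G(s) = 2*(s - 6)/(s^2 - 12*s + 37)^2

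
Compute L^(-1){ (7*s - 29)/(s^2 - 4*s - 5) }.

exp(5*t) + 6*exp(-t)

Factor the denominator: s^2 - 4*s - 5 = (s - 5)*(s + 1).
Partial fraction decomposition gives [6/(s + 1)] + [1/(s - 5)].
Invert each term: 6/(s + 1) ↔ 6e^(-t); 1/(s - 5) ↔ e^(5t).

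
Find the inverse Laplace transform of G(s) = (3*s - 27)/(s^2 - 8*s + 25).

Complete the square in the denominator: s^2 - 8*s + 25 = (s - 4)^2 + 3^2.
Split the numerator to match: 3*s - 27 = 3·(s - 4) - 5·3.
Invert each term: 3·(s - 4)/((s - 4)^2 + 9) ↔ 3e^(4t)cos(3t); -5·3/((s - 4)^2 + 9) ↔ -5e^(4t)sin(3t).

-5*exp(4*t)*sin(3*t) + 3*exp(4*t)*cos(3*t)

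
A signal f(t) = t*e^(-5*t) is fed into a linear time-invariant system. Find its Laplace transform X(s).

X(s) = (s + 5)^(-2)

L{e^(-5t)} = 1/(s + 5).
Then apply L{t·g(t)} = -d/ds[G(s)] with G(s) = 1/(s + 5):
differentiating 1 time and applying the sign gives (s + 5)^(-2).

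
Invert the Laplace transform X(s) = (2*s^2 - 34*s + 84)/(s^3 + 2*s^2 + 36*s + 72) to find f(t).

Factor the denominator: s^3 + 2*s^2 + 36*s + 72 = (s + 2)*(s^2 + 36).
Partial fraction decomposition gives [4/(s + 2)] + [-2*s/(s^2 + 36)] + [-30/(s^2 + 36)].
Invert each term: 4/(s + 2) ↔ 4e^(-2t); -2·s/(s^2 + 36) ↔ -2cos(6t); -5·6/(s^2 + 36) ↔ -5sin(6t).

f(t) = -5*sin(6*t) - 2*cos(6*t) + 4*exp(-2*t)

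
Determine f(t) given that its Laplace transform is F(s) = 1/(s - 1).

Since L{e^(t)} = 1/(s - 1), the inverse is e^(t).

f(t) = exp(t)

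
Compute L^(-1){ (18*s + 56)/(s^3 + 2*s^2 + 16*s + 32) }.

Factor the denominator: s^3 + 2*s^2 + 16*s + 32 = (s + 2)*(s^2 + 16).
Partial fraction decomposition gives [1/(s + 2)] + [-s/(s^2 + 16)] + [20/(s^2 + 16)].
Invert each term: 1/(s + 2) ↔ e^(-2t); -1·s/(s^2 + 16) ↔ -cos(4t); 5·4/(s^2 + 16) ↔ 5sin(4t).

5*sin(4*t) - cos(4*t) + exp(-2*t)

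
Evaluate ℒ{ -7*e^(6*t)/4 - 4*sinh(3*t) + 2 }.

-12/(s^2 - 9) - 7/(4*(s - 6)) + 2/s

By linearity of the Laplace transform, transform each term separately.
(-4)·[L{sinh(3t)} = 3/(s^2 - 9)]; (-7/4)·[L{e^(6t)} = 1/(s - 6)]; L{2} = 2/s.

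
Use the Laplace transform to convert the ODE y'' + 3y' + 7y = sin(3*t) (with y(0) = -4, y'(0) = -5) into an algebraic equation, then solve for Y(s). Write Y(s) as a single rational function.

Take the Laplace transform of both sides.
The derivative rules (L{y''} = s^2 Y - s·y(0) - y'(0) and L{y'} = sY - y(0), with y(0) = -4, y'(0) = -5) turn the left side into (s^2 + 3*s + 7)Y - (-4*s - 17).
The right side is L{sin(3*t)} = 3/(s^2 + 9).
So (s^2 + 3*s + 7)Y = 3/(s^2 + 9) + (-4*s - 17).
Divide through and combine into a single rational function.

Y(s) = (-4*s^3 - 17*s^2 - 36*s - 150)/(s^4 + 3*s^3 + 16*s^2 + 27*s + 63)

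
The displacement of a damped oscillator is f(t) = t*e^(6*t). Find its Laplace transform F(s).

L{e^(6t)} = 1/(s - 6).
Then apply L{t·g(t)} = -d/ds[G(s)] with G(s) = 1/(s - 6):
differentiating 1 time and applying the sign gives (s - 6)^(-2).

F(s) = (s - 6)^(-2)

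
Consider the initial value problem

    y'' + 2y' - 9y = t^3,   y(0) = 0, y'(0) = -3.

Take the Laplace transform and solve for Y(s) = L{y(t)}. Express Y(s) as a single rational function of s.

Laplace-transform each side.
Using L{y''} = s^2 Y - s·y(0) - y'(0) and L{y'} = sY - y(0), with y(0) = 0, y'(0) = -3, the left side becomes (s^2 + 2*s - 9)Y - (-3).
The right side is L{t^3} = 6/s^4.
So (s^2 + 2*s - 9)Y = 6/s^4 + (-3).
Divide through and combine into a single rational function.

Y(s) = (-3*s^4 + 6)/(s^6 + 2*s^5 - 9*s^4)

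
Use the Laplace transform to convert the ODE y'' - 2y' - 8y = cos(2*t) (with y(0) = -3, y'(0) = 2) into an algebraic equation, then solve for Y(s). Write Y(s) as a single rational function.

Transform both sides with L{·}.
The derivative rules (L{y''} = s^2 Y - s·y(0) - y'(0) and L{y'} = sY - y(0), with y(0) = -3, y'(0) = 2) turn the left side into (s^2 - 2*s - 8)Y - (-3*s + 8).
The right side is L{cos(2*t)} = s/(s^2 + 4).
So (s^2 - 2*s - 8)Y = s/(s^2 + 4) + (-3*s + 8).
Solve for Y(s) and write it as one ratio of polynomials.

Y(s) = (-3*s^3 + 8*s^2 - 11*s + 32)/(s^4 - 2*s^3 - 4*s^2 - 8*s - 32)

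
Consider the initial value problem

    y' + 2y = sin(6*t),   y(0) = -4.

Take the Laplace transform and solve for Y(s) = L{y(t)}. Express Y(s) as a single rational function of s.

Apply the Laplace transform to the equation.
Using L{y'} = sY - y(0) = sY - (-4), the left side becomes (s + 2)Y - (-4).
The right side is L{sin(6*t)} = 6/(s^2 + 36).
So (s + 2)Y = 6/(s^2 + 36) + (-4).
Divide through and combine into a single rational function.

Y(s) = (-4*s^2 - 138)/(s^3 + 2*s^2 + 36*s + 72)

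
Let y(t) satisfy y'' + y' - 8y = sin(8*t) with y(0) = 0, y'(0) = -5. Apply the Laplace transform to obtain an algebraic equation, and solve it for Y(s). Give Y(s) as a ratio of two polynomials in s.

Apply the Laplace transform to the equation.
The derivative rules (L{y''} = s^2 Y - s·y(0) - y'(0) and L{y'} = sY - y(0), with y(0) = 0, y'(0) = -5) turn the left side into (s^2 + s - 8)Y - (-5).
The right side is L{sin(8*t)} = 8/(s^2 + 64).
So (s^2 + s - 8)Y = 8/(s^2 + 64) + (-5).
Solve for Y(s) and write it as one ratio of polynomials.

Y(s) = (-5*s^2 - 312)/(s^4 + s^3 + 56*s^2 + 64*s - 512)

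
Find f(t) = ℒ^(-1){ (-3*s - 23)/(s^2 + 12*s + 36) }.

f(t) = -5*t*exp(-6*t) - 3*exp(-6*t)

Factor the denominator: s^2 + 12*s + 36 = (s + 6)^2.
Partial fraction decomposition gives [-3/(s + 6)] + [-5/(s + 6)^2].
Invert each term: -3/(s + 6) ↔ -3e^(-6t); -5/(s + 6)^2 ↔ -5t·e^(-6t).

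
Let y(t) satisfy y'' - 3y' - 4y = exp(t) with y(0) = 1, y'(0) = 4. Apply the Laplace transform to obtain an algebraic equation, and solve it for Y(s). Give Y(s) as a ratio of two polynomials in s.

Y(s) = s^2/(s^3 - 4*s^2 - s + 4)

Laplace-transform each side.
The derivative rules (L{y''} = s^2 Y - s·y(0) - y'(0) and L{y'} = sY - y(0), with y(0) = 1, y'(0) = 4) turn the left side into (s^2 - 3*s - 4)Y - (s + 1).
The right side is L{exp(t)} = 1/(s - 1).
So (s^2 - 3*s - 4)Y = 1/(s - 1) + (s + 1).
Divide through and combine into a single rational function.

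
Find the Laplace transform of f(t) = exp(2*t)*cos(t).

(s - 2)/((s - 2)^2 + 1)

L{cos(t)} = s/(s^2 + 1).
By the first shifting theorem, multiplying by e^(2t) replaces s with s - 2.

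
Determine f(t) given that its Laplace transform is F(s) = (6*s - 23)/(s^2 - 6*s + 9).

Factor the denominator: s^2 - 6*s + 9 = (s - 3)^2.
Partial fraction decomposition gives [6/(s - 3)] + [-5/(s - 3)^2].
Invert each term: 6/(s - 3) ↔ 6e^(3t); -5/(s - 3)^2 ↔ -5t·e^(3t).

f(t) = -5*t*exp(3*t) + 6*exp(3*t)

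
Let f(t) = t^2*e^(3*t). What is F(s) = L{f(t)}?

F(s) = 2/(s - 3)^3

L{t^2} = 2!/s^3 = 2/s^3.
By the first shifting theorem, multiplying by e^(3t) replaces s with s - 3.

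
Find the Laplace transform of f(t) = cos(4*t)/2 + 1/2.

s/(2*(s^2 + 16)) + 1/(2*s)

By linearity of the Laplace transform, transform each term separately.
(1/2)·[L{cos(4t)} = s/(s^2 + 16)]; L{1/2} = (1/2)/s.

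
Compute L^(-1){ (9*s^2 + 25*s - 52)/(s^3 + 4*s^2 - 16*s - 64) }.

t*exp(-4*t) + 3*exp(4*t) + 6*exp(-4*t)

Factor the denominator: s^3 + 4*s^2 - 16*s - 64 = (s - 4)*(s + 4)^2.
Partial fraction decomposition gives [6/(s + 4)] + [(s + 4)^(-2)] + [3/(s - 4)].
Invert each term: 6/(s + 4) ↔ 6e^(-4t); 1/(s + 4)^2 ↔ t·e^(-4t); 3/(s - 4) ↔ 3e^(4t).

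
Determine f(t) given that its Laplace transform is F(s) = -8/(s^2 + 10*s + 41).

f(t) = -2*exp(-5*t)*sin(4*t)

Rewrite the denominator: s^2 + 10*s + 41 = (s + 5)^2 + 16.
The form in (s + 5) signals a first-shifting-theorem factor e^(-5t).
Since L{sin(4t)} = 4/(s^2 + 16), the inverse is exp(-5*t)*sin(4*t), scaled by -2.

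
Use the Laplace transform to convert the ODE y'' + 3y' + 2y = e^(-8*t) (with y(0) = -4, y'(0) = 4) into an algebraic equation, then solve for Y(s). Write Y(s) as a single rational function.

Y(s) = (-4*s^2 - 40*s - 63)/(s^3 + 11*s^2 + 26*s + 16)

Apply the Laplace transform to the equation.
The derivative rules (L{y''} = s^2 Y - s·y(0) - y'(0) and L{y'} = sY - y(0), with y(0) = -4, y'(0) = 4) turn the left side into (s^2 + 3*s + 2)Y - (-4*s - 8).
The right side is L{e^(-8*t)} = 1/(s + 8).
So (s^2 + 3*s + 2)Y = 1/(s + 8) + (-4*s - 8).
Divide through and combine into a single rational function.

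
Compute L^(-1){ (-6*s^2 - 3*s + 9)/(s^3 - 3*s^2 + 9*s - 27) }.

-3*exp(3*t) - 4*sin(3*t) - 3*cos(3*t)

Factor the denominator: s^3 - 3*s^2 + 9*s - 27 = (s - 3)*(s^2 + 9).
Partial fraction decomposition gives [-3/(s - 3)] + [-3*s/(s^2 + 9)] + [-12/(s^2 + 9)].
Invert each term: -3/(s - 3) ↔ -3e^(3t); -3·s/(s^2 + 9) ↔ -3cos(3t); -4·3/(s^2 + 9) ↔ -4sin(3t).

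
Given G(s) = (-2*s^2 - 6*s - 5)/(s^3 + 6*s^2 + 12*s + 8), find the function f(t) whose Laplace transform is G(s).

f(t) = -t^2*exp(-2*t)/2 + 2*t*exp(-2*t) - 2*exp(-2*t)

Factor the denominator: s^3 + 6*s^2 + 12*s + 8 = (s + 2)^3.
Partial fraction decomposition gives [-2/(s + 2)] + [2/(s + 2)^2] + [-1/(s + 2)^3].
Invert each term: -2/(s + 2) ↔ -2e^(-2t); 2/(s + 2)^2 ↔ 2t·e^(-2t); -1/(s + 2)^3 ↔ (-1/2)t^2·e^(-2t).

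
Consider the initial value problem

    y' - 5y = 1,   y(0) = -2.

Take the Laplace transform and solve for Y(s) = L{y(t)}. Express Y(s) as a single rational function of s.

Transform both sides with L{·}.
With L{y'} = sY - y(0) = sY - (-2): the LHS transforms to (s - 5)Y - (-2).
The right side is L{1} = 1/s.
So (s - 5)Y = 1/s + (-2).
Solve for Y(s) and write it as one ratio of polynomials.

Y(s) = (-2*s + 1)/(s^2 - 5*s)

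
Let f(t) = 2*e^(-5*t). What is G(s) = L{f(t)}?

G(s) = 2/(s + 5)

L{2} = 2/s.
By the first shifting theorem, multiplying by e^(-5t) replaces s with s + 5.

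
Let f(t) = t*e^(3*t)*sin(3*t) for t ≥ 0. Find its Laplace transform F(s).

L{sin(3t)} = 3/(s^2 + 9).
Multiplying by e^(3t) shifts s → s - 3, so L{e^(3*t)*sin(3*t)} = 3/((s - 3)^2 + 9).
Then apply L{t·g(t)} = -d/ds[G(s)] with G(s) = 3/((s - 3)^2 + 9):
differentiating 1 time and applying the sign gives 6*(s - 3)/(s^2 - 6*s + 18)^2.

F(s) = 6*(s - 3)/(s^2 - 6*s + 18)^2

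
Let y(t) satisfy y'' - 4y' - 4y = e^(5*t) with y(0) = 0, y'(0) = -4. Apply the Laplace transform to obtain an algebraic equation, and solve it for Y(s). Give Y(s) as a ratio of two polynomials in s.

Y(s) = (-4*s + 21)/(s^3 - 9*s^2 + 16*s + 20)

Apply the Laplace transform to the equation.
The derivative rules (L{y''} = s^2 Y - s·y(0) - y'(0) and L{y'} = sY - y(0), with y(0) = 0, y'(0) = -4) turn the left side into (s^2 - 4*s - 4)Y - (-4).
The right side is L{e^(5*t)} = 1/(s - 5).
So (s^2 - 4*s - 4)Y = 1/(s - 5) + (-4).
Isolate Y and clear denominators.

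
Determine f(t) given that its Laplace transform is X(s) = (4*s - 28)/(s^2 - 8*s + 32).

Complete the square in the denominator: s^2 - 8*s + 32 = (s - 4)^2 + 4^2.
Split the numerator to match: 4*s - 28 = 4·(s - 4) - 3·4.
Invert each term: 4·(s - 4)/((s - 4)^2 + 16) ↔ 4e^(4t)cos(4t); -3·4/((s - 4)^2 + 16) ↔ -3e^(4t)sin(4t).

f(t) = -3*exp(4*t)*sin(4*t) + 4*exp(4*t)*cos(4*t)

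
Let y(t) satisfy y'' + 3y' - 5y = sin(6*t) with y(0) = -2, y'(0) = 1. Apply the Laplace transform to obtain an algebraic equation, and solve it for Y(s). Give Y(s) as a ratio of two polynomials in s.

Take the Laplace transform of both sides.
With L{y''} = s^2 Y - s·y(0) - y'(0) and L{y'} = sY - y(0), with y(0) = -2, y'(0) = 1: the LHS transforms to (s^2 + 3*s - 5)Y - (-2*s - 5).
The right side is L{sin(6*t)} = 6/(s^2 + 36).
So (s^2 + 3*s - 5)Y = 6/(s^2 + 36) + (-2*s - 5).
Divide through and combine into a single rational function.

Y(s) = (-2*s^3 - 5*s^2 - 72*s - 174)/(s^4 + 3*s^3 + 31*s^2 + 108*s - 180)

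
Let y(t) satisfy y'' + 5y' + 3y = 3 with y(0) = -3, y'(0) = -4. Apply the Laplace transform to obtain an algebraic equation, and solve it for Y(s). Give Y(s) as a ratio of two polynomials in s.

Take the Laplace transform of both sides.
With L{y''} = s^2 Y - s·y(0) - y'(0) and L{y'} = sY - y(0), with y(0) = -3, y'(0) = -4: the LHS transforms to (s^2 + 5*s + 3)Y - (-3*s - 19).
The right side is L{3} = 3/s.
So (s^2 + 5*s + 3)Y = 3/s + (-3*s - 19).
Solve for Y(s) and write it as one ratio of polynomials.

Y(s) = (-3*s^2 - 19*s + 3)/(s^3 + 5*s^2 + 3*s)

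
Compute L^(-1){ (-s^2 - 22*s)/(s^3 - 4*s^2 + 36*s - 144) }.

-2*exp(4*t) - 3*sin(6*t) + cos(6*t)

Factor the denominator: s^3 - 4*s^2 + 36*s - 144 = (s - 4)*(s^2 + 36).
Partial fraction decomposition gives [-2/(s - 4)] + [s/(s^2 + 36)] + [-18/(s^2 + 36)].
Invert each term: -2/(s - 4) ↔ -2e^(4t); 1·s/(s^2 + 36) ↔ cos(6t); -3·6/(s^2 + 36) ↔ -3sin(6t).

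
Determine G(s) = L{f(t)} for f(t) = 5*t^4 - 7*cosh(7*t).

The transform is linear, so treat each term independently.
(-7)·[L{cosh(7t)} = s/(s^2 - 49)]; (5)·[L{t^4} = 4!/s^5 = 24/s^5].

G(s) = -7*s/(s^2 - 49) + 120/s^5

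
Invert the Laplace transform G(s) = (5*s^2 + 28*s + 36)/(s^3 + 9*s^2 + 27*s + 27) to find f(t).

Factor the denominator: s^3 + 9*s^2 + 27*s + 27 = (s + 3)^3.
Partial fraction decomposition gives [5/(s + 3)] + [-2/(s + 3)^2] + [-3/(s + 3)^3].
Invert each term: 5/(s + 3) ↔ 5e^(-3t); -2/(s + 3)^2 ↔ -2t·e^(-3t); -3/(s + 3)^3 ↔ (-3/2)t^2·e^(-3t).

f(t) = -3*t^2*exp(-3*t)/2 - 2*t*exp(-3*t) + 5*exp(-3*t)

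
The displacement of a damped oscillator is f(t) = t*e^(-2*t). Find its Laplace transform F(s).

F(s) = (s + 2)^(-2)

L{e^(-2t)} = 1/(s + 2).
Then apply L{t·g(t)} = -d/ds[G(s)] with G(s) = 1/(s + 2):
differentiating 1 time and applying the sign gives (s + 2)^(-2).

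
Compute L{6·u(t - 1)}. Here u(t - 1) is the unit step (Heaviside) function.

By the second shifting theorem, L{u(t - c)·g(t - c)} = e^(-cs)·H(s) with c = 1 and H(s) = L{g(t)}.
L{6} = 6/s.

6*exp(-s)/s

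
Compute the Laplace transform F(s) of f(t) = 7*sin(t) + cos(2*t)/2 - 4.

Apply the Laplace transform termwise.
(1/2)·[L{cos(2t)} = s/(s^2 + 4)]; L{-4} = -4/s; (7)·[L{sin(t)} = 1/(s^2 + 1)].

F(s) = s/(2*(s^2 + 4)) + 7/(s^2 + 1) - 4/s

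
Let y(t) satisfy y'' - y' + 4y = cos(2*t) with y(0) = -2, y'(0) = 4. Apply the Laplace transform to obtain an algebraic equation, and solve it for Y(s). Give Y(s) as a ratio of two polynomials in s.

Y(s) = (-2*s^3 + 6*s^2 - 7*s + 24)/(s^4 - s^3 + 8*s^2 - 4*s + 16)

Take the Laplace transform of both sides.
The derivative rules (L{y''} = s^2 Y - s·y(0) - y'(0) and L{y'} = sY - y(0), with y(0) = -2, y'(0) = 4) turn the left side into (s^2 - s + 4)Y - (-2*s + 6).
The right side is L{cos(2*t)} = s/(s^2 + 4).
So (s^2 - s + 4)Y = s/(s^2 + 4) + (-2*s + 6).
Solve for Y(s) and write it as one ratio of polynomials.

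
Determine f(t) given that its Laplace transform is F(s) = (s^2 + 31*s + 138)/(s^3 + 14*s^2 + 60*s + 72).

f(t) = 3*t*exp(-6*t) + 5*exp(-2*t) - 4*exp(-6*t)

Factor the denominator: s^3 + 14*s^2 + 60*s + 72 = (s + 2)*(s + 6)^2.
Partial fraction decomposition gives [-4/(s + 6)] + [3/(s + 6)^2] + [5/(s + 2)].
Invert each term: -4/(s + 6) ↔ -4e^(-6t); 3/(s + 6)^2 ↔ 3t·e^(-6t); 5/(s + 2) ↔ 5e^(-2t).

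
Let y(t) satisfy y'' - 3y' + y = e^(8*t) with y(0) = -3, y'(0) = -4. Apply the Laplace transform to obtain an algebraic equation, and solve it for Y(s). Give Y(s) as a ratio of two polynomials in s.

Take the Laplace transform of both sides.
Using L{y''} = s^2 Y - s·y(0) - y'(0) and L{y'} = sY - y(0), with y(0) = -3, y'(0) = -4, the left side becomes (s^2 - 3*s + 1)Y - (-3*s + 5).
The right side is L{e^(8*t)} = 1/(s - 8).
So (s^2 - 3*s + 1)Y = 1/(s - 8) + (-3*s + 5).
Isolate Y and clear denominators.

Y(s) = (-3*s^2 + 29*s - 39)/(s^3 - 11*s^2 + 25*s - 8)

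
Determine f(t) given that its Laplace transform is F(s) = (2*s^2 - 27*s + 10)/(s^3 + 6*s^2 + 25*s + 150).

Factor the denominator: s^3 + 6*s^2 + 25*s + 150 = (s + 6)*(s^2 + 25).
Partial fraction decomposition gives [4/(s + 6)] + [-2*s/(s^2 + 25)] + [-15/(s^2 + 25)].
Invert each term: 4/(s + 6) ↔ 4e^(-6t); -2·s/(s^2 + 25) ↔ -2cos(5t); -3·5/(s^2 + 25) ↔ -3sin(5t).

f(t) = -3*sin(5*t) - 2*cos(5*t) + 4*exp(-6*t)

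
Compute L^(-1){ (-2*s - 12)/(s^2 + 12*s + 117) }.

-2*exp(-6*t)*cos(9*t)

Rewrite the denominator: s^2 + 12*s + 117 = (s + 6)^2 + 81.
The form in (s + 6) signals a first-shifting-theorem factor e^(-6t).
Since L{cos(9t)} = s/(s^2 + 81), the inverse is exp(-6*t)*cos(9*t), scaled by -2.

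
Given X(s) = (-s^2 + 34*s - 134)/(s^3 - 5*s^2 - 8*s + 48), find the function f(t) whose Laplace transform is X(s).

Factor the denominator: s^3 - 5*s^2 - 8*s + 48 = (s - 4)^2*(s + 3).
Partial fraction decomposition gives [4/(s - 4)] + [-2/(s - 4)^2] + [-5/(s + 3)].
Invert each term: 4/(s - 4) ↔ 4e^(4t); -2/(s - 4)^2 ↔ -2t·e^(4t); -5/(s + 3) ↔ -5e^(-3t).

f(t) = -2*t*exp(4*t) + 4*exp(4*t) - 5*exp(-3*t)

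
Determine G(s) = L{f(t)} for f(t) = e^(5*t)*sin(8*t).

L{sin(8t)} = 8/(s^2 + 64).
By the first shifting theorem, multiplying by e^(5t) replaces s with s - 5.

G(s) = 8/((s - 5)^2 + 64)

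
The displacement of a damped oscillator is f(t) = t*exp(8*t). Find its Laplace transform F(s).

L{e^(8t)} = 1/(s - 8).
Then apply L{t·g(t)} = -d/ds[G(s)] with G(s) = 1/(s - 8):
differentiating 1 time and applying the sign gives (s - 8)^(-2).

F(s) = (s - 8)^(-2)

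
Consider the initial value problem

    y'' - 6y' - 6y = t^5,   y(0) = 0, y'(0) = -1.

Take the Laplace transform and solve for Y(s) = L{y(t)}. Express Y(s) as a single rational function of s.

Y(s) = (-s^6 + 120)/(s^8 - 6*s^7 - 6*s^6)

Transform both sides with L{·}.
The derivative rules (L{y''} = s^2 Y - s·y(0) - y'(0) and L{y'} = sY - y(0), with y(0) = 0, y'(0) = -1) turn the left side into (s^2 - 6*s - 6)Y - (-1).
The right side is L{t^5} = 120/s^6.
So (s^2 - 6*s - 6)Y = 120/s^6 + (-1).
Divide through and combine into a single rational function.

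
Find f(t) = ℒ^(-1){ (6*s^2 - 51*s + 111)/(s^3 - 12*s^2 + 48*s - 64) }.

f(t) = 3*t^2*exp(4*t)/2 - 3*t*exp(4*t) + 6*exp(4*t)

Factor the denominator: s^3 - 12*s^2 + 48*s - 64 = (s - 4)^3.
Partial fraction decomposition gives [6/(s - 4)] + [-3/(s - 4)^2] + [3/(s - 4)^3].
Invert each term: 6/(s - 4) ↔ 6e^(4t); -3/(s - 4)^2 ↔ -3t·e^(4t); 3/(s - 4)^3 ↔ (3/2)t^2·e^(4t).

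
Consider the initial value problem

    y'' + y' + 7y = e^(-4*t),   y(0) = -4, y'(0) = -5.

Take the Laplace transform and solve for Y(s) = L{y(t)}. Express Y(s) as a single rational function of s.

Apply the Laplace transform to the equation.
The derivative rules (L{y''} = s^2 Y - s·y(0) - y'(0) and L{y'} = sY - y(0), with y(0) = -4, y'(0) = -5) turn the left side into (s^2 + s + 7)Y - (-4*s - 9).
The right side is L{e^(-4*t)} = 1/(s + 4).
So (s^2 + s + 7)Y = 1/(s + 4) + (-4*s - 9).
Divide through and combine into a single rational function.

Y(s) = (-4*s^2 - 25*s - 35)/(s^3 + 5*s^2 + 11*s + 28)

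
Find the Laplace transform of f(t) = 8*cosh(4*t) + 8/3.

The transform is linear, so treat each term independently.
(8)·[L{cosh(4t)} = s/(s^2 - 16)]; L{8/3} = (8/3)/s.

8*s/(s^2 - 16) + 8/(3*s)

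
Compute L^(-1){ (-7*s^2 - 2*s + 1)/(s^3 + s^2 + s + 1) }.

3*sin(t) - 5*cos(t) - 2*exp(-t)

Factor the denominator: s^3 + s^2 + s + 1 = (s + 1)*(s^2 + 1).
Partial fraction decomposition gives [-2/(s + 1)] + [-5*s/(s^2 + 1)] + [3/(s^2 + 1)].
Invert each term: -2/(s + 1) ↔ -2e^(-t); -5·s/(s^2 + 1) ↔ -5cos(t); 3·1/(s^2 + 1) ↔ 3sin(t).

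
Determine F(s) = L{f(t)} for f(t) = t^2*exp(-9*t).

L{e^(-9t)} = 1/(s + 9).
Then apply L{t^2·g(t)} = (-1)^2 d^2/ds^2[G(s)] with G(s) = 1/(s + 9):
differentiating 2 times and applying the sign gives 2/(s + 9)^3.

F(s) = 2/(s + 9)^3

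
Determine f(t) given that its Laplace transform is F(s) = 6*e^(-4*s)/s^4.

f(t) = Heaviside(t - 4)*((t - 4)^3)

The factor e^(-4s) signals a time shift by c = 4 (second shifting theorem).
L{t^3} = 3!/s^4 = 6/s^4, so L^-1{6/s^4} = t^3.
Hence the inverse is u(t - 4) times that function evaluated at t - 4.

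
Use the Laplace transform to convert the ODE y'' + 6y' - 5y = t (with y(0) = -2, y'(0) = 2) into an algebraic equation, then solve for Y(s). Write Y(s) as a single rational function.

Laplace-transform each side.
Using L{y''} = s^2 Y - s·y(0) - y'(0) and L{y'} = sY - y(0), with y(0) = -2, y'(0) = 2, the left side becomes (s^2 + 6*s - 5)Y - (-2*s - 10).
The right side is L{t} = s^(-2).
So (s^2 + 6*s - 5)Y = s^(-2) + (-2*s - 10).
Isolate Y and clear denominators.

Y(s) = (-2*s^3 - 10*s^2 + 1)/(s^4 + 6*s^3 - 5*s^2)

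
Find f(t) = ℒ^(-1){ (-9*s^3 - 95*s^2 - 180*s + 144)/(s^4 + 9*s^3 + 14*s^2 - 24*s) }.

f(t) = -4*exp(t) - 6 - 2*exp(-4*t) + 3*exp(-6*t)

Factor the denominator: s^4 + 9*s^3 + 14*s^2 - 24*s = s*(s - 1)*(s + 4)*(s + 6).
Partial fraction decomposition gives [-4/(s - 1)] + [3/(s + 6)] + [-6/s] + [-2/(s + 4)].
Invert each term: -4/(s - 1) ↔ -4e^(t); 3/(s + 6) ↔ 3e^(-6t); -6/(s - 0) ↔ -6e^(0t); -2/(s + 4) ↔ -2e^(-4t).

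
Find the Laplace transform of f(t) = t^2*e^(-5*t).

2/(s + 5)^3

L{e^(-5t)} = 1/(s + 5).
Then apply L{t^2·g(t)} = (-1)^2 d^2/ds^2[G(s)] with G(s) = 1/(s + 5):
differentiating 2 times and applying the sign gives 2/(s + 5)^3.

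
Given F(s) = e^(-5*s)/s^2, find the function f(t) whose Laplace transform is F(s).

The factor e^(-5s) signals a time shift by c = 5 (second shifting theorem).
L{t} = 1!/s^2 = 1/s^2, so L^-1{s^(-2)} = t.
Hence the inverse is u(t - 5) times that function evaluated at t - 5.

f(t) = Heaviside(t - 5)*(t - 5)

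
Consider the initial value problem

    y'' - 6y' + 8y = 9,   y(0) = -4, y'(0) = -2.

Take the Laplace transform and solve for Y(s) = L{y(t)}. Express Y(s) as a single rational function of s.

Y(s) = (-4*s^2 + 22*s + 9)/(s^3 - 6*s^2 + 8*s)

Transform both sides with L{·}.
With L{y''} = s^2 Y - s·y(0) - y'(0) and L{y'} = sY - y(0), with y(0) = -4, y'(0) = -2: the LHS transforms to (s^2 - 6*s + 8)Y - (-4*s + 22).
The right side is L{9} = 9/s.
So (s^2 - 6*s + 8)Y = 9/s + (-4*s + 22).
Solve for Y(s) and write it as one ratio of polynomials.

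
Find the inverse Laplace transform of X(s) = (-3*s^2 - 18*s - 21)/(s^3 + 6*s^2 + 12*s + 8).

Factor the denominator: s^3 + 6*s^2 + 12*s + 8 = (s + 2)^3.
Partial fraction decomposition gives [-3/(s + 2)] + [-6/(s + 2)^2] + [3/(s + 2)^3].
Invert each term: -3/(s + 2) ↔ -3e^(-2t); -6/(s + 2)^2 ↔ -6t·e^(-2t); 3/(s + 2)^3 ↔ (3/2)t^2·e^(-2t).

3*t^2*exp(-2*t)/2 - 6*t*exp(-2*t) - 3*exp(-2*t)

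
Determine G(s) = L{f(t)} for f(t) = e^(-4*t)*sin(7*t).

G(s) = 7/((s + 4)^2 + 49)

L{sin(7t)} = 7/(s^2 + 49).
By the first shifting theorem, multiplying by e^(-4t) replaces s with s + 4.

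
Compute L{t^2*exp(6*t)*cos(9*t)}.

L{cos(9t)} = s/(s^2 + 81).
Multiplying by e^(6t) shifts s → s - 6, so L{exp(6*t)*cos(9*t)} = (s - 6)/((s - 6)^2 + 81).
Then apply L{t^2·g(t)} = (-1)^2 d^2/ds^2[G(s)] with G(s) = (s - 6)/((s - 6)^2 + 81):
differentiating 2 times and applying the sign gives 2*(s - 6)*(s^2 - 12*s - 207)/(s^2 - 12*s + 117)^3.

2*(s - 6)*(s^2 - 12*s - 207)/(s^2 - 12*s + 117)^3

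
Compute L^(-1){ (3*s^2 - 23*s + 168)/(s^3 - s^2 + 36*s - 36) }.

Factor the denominator: s^3 - s^2 + 36*s - 36 = (s - 1)*(s^2 + 36).
Partial fraction decomposition gives [4/(s - 1)] + [-s/(s^2 + 36)] + [-24/(s^2 + 36)].
Invert each term: 4/(s - 1) ↔ 4e^(t); -1·s/(s^2 + 36) ↔ -cos(6t); -4·6/(s^2 + 36) ↔ -4sin(6t).

4*exp(t) - 4*sin(6*t) - cos(6*t)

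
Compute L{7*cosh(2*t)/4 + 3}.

By linearity of the Laplace transform, transform each term separately.
(7/4)·[L{cosh(2t)} = s/(s^2 - 4)]; L{3} = 3/s.

7*s/(4*(s^2 - 4)) + 3/s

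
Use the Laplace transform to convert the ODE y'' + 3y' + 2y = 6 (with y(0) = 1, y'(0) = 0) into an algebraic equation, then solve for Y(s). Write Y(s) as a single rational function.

Laplace-transform each side.
The derivative rules (L{y''} = s^2 Y - s·y(0) - y'(0) and L{y'} = sY - y(0), with y(0) = 1, y'(0) = 0) turn the left side into (s^2 + 3*s + 2)Y - (s + 3).
The right side is L{6} = 6/s.
So (s^2 + 3*s + 2)Y = 6/s + (s + 3).
Solve for Y(s) and write it as one ratio of polynomials.

Y(s) = (s^2 + 3*s + 6)/(s^3 + 3*s^2 + 2*s)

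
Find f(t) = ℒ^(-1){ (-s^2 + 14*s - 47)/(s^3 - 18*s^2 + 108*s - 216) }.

f(t) = t^2*exp(6*t)/2 + 2*t*exp(6*t) - exp(6*t)

Factor the denominator: s^3 - 18*s^2 + 108*s - 216 = (s - 6)^3.
Partial fraction decomposition gives [-1/(s - 6)] + [2/(s - 6)^2] + [(s - 6)^(-3)].
Invert each term: -1/(s - 6) ↔ -e^(6t); 2/(s - 6)^2 ↔ 2t·e^(6t); 1/(s - 6)^3 ↔ (1/2)t^2·e^(6t).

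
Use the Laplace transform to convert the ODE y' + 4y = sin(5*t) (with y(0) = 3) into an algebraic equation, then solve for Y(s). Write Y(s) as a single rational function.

Y(s) = (3*s^2 + 80)/(s^3 + 4*s^2 + 25*s + 100)

Transform both sides with L{·}.
With L{y'} = sY - y(0) = sY - 3: the LHS transforms to (s + 4)Y - (3).
The right side is L{sin(5*t)} = 5/(s^2 + 25).
So (s + 4)Y = 5/(s^2 + 25) + (3).
Divide through and combine into a single rational function.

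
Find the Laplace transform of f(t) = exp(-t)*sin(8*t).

8/((s + 1)^2 + 64)

L{sin(8t)} = 8/(s^2 + 64).
By the first shifting theorem, multiplying by e^(-t) replaces s with s + 1.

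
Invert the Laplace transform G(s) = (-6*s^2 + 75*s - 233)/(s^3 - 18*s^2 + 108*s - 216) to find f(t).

Factor the denominator: s^3 - 18*s^2 + 108*s - 216 = (s - 6)^3.
Partial fraction decomposition gives [-6/(s - 6)] + [3/(s - 6)^2] + [(s - 6)^(-3)].
Invert each term: -6/(s - 6) ↔ -6e^(6t); 3/(s - 6)^2 ↔ 3t·e^(6t); 1/(s - 6)^3 ↔ (1/2)t^2·e^(6t).

f(t) = t^2*exp(6*t)/2 + 3*t*exp(6*t) - 6*exp(6*t)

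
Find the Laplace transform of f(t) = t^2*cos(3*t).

L{cos(3t)} = s/(s^2 + 9).
Then apply L{t^2·g(t)} = (-1)^2 d^2/ds^2[H(s)] with H(s) = s/(s^2 + 9):
differentiating 2 times and applying the sign gives 2*s*(s^2 - 27)/(s^2 + 9)^3.

2*s*(s^2 - 27)/(s^2 + 9)^3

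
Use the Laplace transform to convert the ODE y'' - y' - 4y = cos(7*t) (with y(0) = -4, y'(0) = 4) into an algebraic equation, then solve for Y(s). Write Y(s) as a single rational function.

Transform both sides with L{·}.
The derivative rules (L{y''} = s^2 Y - s·y(0) - y'(0) and L{y'} = sY - y(0), with y(0) = -4, y'(0) = 4) turn the left side into (s^2 - s - 4)Y - (-4*s + 8).
The right side is L{cos(7*t)} = s/(s^2 + 49).
So (s^2 - s - 4)Y = s/(s^2 + 49) + (-4*s + 8).
Solve for Y(s) and write it as one ratio of polynomials.

Y(s) = (-4*s^3 + 8*s^2 - 195*s + 392)/(s^4 - s^3 + 45*s^2 - 49*s - 196)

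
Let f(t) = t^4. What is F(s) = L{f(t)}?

F(s) = 24/s^5

L{t^4} = 4!/s^5 = 24/s^5.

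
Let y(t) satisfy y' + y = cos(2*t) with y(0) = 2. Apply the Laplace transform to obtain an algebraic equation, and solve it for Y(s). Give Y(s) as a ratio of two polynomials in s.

Y(s) = (2*s^2 + s + 8)/(s^3 + s^2 + 4*s + 4)

Laplace-transform each side.
Using L{y'} = sY - y(0) = sY - 2, the left side becomes (s + 1)Y - (2).
The right side is L{cos(2*t)} = s/(s^2 + 4).
So (s + 1)Y = s/(s^2 + 4) + (2).
Solve for Y(s) and write it as one ratio of polynomials.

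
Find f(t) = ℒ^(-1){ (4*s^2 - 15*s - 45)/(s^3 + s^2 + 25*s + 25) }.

Factor the denominator: s^3 + s^2 + 25*s + 25 = (s + 1)*(s^2 + 25).
Partial fraction decomposition gives [-1/(s + 1)] + [5*s/(s^2 + 25)] + [-20/(s^2 + 25)].
Invert each term: -1/(s + 1) ↔ -e^(-t); 5·s/(s^2 + 25) ↔ 5cos(5t); -4·5/(s^2 + 25) ↔ -4sin(5t).

f(t) = -4*sin(5*t) + 5*cos(5*t) - exp(-t)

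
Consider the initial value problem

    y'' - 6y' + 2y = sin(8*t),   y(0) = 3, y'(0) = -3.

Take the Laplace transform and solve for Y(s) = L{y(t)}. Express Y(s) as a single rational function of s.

Y(s) = (3*s^3 - 21*s^2 + 192*s - 1336)/(s^4 - 6*s^3 + 66*s^2 - 384*s + 128)

Laplace-transform each side.
The derivative rules (L{y''} = s^2 Y - s·y(0) - y'(0) and L{y'} = sY - y(0), with y(0) = 3, y'(0) = -3) turn the left side into (s^2 - 6*s + 2)Y - (3*s - 21).
The right side is L{sin(8*t)} = 8/(s^2 + 64).
So (s^2 - 6*s + 2)Y = 8/(s^2 + 64) + (3*s - 21).
Solve for Y(s) and write it as one ratio of polynomials.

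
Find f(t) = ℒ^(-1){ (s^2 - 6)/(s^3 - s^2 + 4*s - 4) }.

Factor the denominator: s^3 - s^2 + 4*s - 4 = (s - 1)*(s^2 + 4).
Partial fraction decomposition gives [-1/(s - 1)] + [2*s/(s^2 + 4)] + [2/(s^2 + 4)].
Invert each term: -1/(s - 1) ↔ -e^(t); 2·s/(s^2 + 4) ↔ 2cos(2t); 1·2/(s^2 + 4) ↔ sin(2t).

f(t) = -exp(t) + sin(2*t) + 2*cos(2*t)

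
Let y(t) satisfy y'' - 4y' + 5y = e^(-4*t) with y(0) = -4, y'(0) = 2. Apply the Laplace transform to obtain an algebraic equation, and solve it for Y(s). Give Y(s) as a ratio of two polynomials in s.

Y(s) = (-4*s^2 + 2*s + 73)/(s^3 - 11*s + 20)

Apply the Laplace transform to the equation.
Using L{y''} = s^2 Y - s·y(0) - y'(0) and L{y'} = sY - y(0), with y(0) = -4, y'(0) = 2, the left side becomes (s^2 - 4*s + 5)Y - (-4*s + 18).
The right side is L{e^(-4*t)} = 1/(s + 4).
So (s^2 - 4*s + 5)Y = 1/(s + 4) + (-4*s + 18).
Isolate Y and clear denominators.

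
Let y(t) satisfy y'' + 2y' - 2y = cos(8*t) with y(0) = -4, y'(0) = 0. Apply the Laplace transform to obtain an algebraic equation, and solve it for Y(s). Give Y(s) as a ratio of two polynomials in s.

Take the Laplace transform of both sides.
With L{y''} = s^2 Y - s·y(0) - y'(0) and L{y'} = sY - y(0), with y(0) = -4, y'(0) = 0: the LHS transforms to (s^2 + 2*s - 2)Y - (-4*s - 8).
The right side is L{cos(8*t)} = s/(s^2 + 64).
So (s^2 + 2*s - 2)Y = s/(s^2 + 64) + (-4*s - 8).
Isolate Y and clear denominators.

Y(s) = (-4*s^3 - 8*s^2 - 255*s - 512)/(s^4 + 2*s^3 + 62*s^2 + 128*s - 128)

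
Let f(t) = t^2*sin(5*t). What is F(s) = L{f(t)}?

F(s) = 10*(3*s^2 - 25)/(s^2 + 25)^3

L{sin(5t)} = 5/(s^2 + 25).
Then apply L{t^2·g(t)} = (-1)^2 d^2/ds^2[G(s)] with G(s) = 5/(s^2 + 25):
differentiating 2 times and applying the sign gives 10*(3*s^2 - 25)/(s^2 + 25)^3.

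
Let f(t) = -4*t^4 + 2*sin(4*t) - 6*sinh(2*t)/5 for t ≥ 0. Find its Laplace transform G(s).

G(s) = 8/(s^2 + 16) - 12/(5*(s^2 - 4)) - 96/s^5

By linearity of the Laplace transform, transform each term separately.
(-4)·[L{t^4} = 4!/s^5 = 24/s^5]; (-6/5)·[L{sinh(2t)} = 2/(s^2 - 4)]; (2)·[L{sin(4t)} = 4/(s^2 + 16)].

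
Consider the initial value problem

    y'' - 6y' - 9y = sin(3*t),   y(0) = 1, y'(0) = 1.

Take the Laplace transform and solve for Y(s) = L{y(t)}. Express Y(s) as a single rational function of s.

Apply the Laplace transform to the equation.
Using L{y''} = s^2 Y - s·y(0) - y'(0) and L{y'} = sY - y(0), with y(0) = 1, y'(0) = 1, the left side becomes (s^2 - 6*s - 9)Y - (s - 5).
The right side is L{sin(3*t)} = 3/(s^2 + 9).
So (s^2 - 6*s - 9)Y = 3/(s^2 + 9) + (s - 5).
Divide through and combine into a single rational function.

Y(s) = (s^3 - 5*s^2 + 9*s - 42)/(s^4 - 6*s^3 - 54*s - 81)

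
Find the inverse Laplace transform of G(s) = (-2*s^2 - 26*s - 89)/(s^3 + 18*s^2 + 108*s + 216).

Factor the denominator: s^3 + 18*s^2 + 108*s + 216 = (s + 6)^3.
Partial fraction decomposition gives [-2/(s + 6)] + [-2/(s + 6)^2] + [-5/(s + 6)^3].
Invert each term: -2/(s + 6) ↔ -2e^(-6t); -2/(s + 6)^2 ↔ -2t·e^(-6t); -5/(s + 6)^3 ↔ (-5/2)t^2·e^(-6t).

-5*t^2*exp(-6*t)/2 - 2*t*exp(-6*t) - 2*exp(-6*t)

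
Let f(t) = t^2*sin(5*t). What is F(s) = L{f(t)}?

F(s) = 10*(3*s^2 - 25)/(s^2 + 25)^3

L{sin(5t)} = 5/(s^2 + 25).
Then apply L{t^2·g(t)} = (-1)^2 d^2/ds^2[G(s)] with G(s) = 5/(s^2 + 25):
differentiating 2 times and applying the sign gives 10*(3*s^2 - 25)/(s^2 + 25)^3.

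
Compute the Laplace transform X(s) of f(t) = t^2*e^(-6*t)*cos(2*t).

X(s) = 2*(s + 6)*(s^2 + 12*s + 24)/(s^2 + 12*s + 40)^3

L{cos(2t)} = s/(s^2 + 4).
Multiplying by e^(-6t) shifts s → s + 6, so L{e^(-6*t)*cos(2*t)} = (s + 6)/((s + 6)^2 + 4).
Then apply L{t^2·g(t)} = (-1)^2 d^2/ds^2[G(s)] with G(s) = (s + 6)/((s + 6)^2 + 4):
differentiating 2 times and applying the sign gives 2*(s + 6)*(s^2 + 12*s + 24)/(s^2 + 12*s + 40)^3.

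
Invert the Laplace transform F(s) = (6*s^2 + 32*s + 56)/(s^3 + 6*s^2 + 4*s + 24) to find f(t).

f(t) = 4*sin(2*t) + 4*cos(2*t) + 2*exp(-6*t)

Factor the denominator: s^3 + 6*s^2 + 4*s + 24 = (s + 6)*(s^2 + 4).
Partial fraction decomposition gives [2/(s + 6)] + [4*s/(s^2 + 4)] + [8/(s^2 + 4)].
Invert each term: 2/(s + 6) ↔ 2e^(-6t); 4·s/(s^2 + 4) ↔ 4cos(2t); 4·2/(s^2 + 4) ↔ 4sin(2t).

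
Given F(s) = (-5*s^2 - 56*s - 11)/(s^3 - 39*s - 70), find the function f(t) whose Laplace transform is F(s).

f(t) = -6*exp(7*t) - 3*exp(-2*t) + 4*exp(-5*t)

Factor the denominator: s^3 - 39*s - 70 = (s - 7)*(s + 2)*(s + 5).
Partial fraction decomposition gives [-6/(s - 7)] + [4/(s + 5)] + [-3/(s + 2)].
Invert each term: -6/(s - 7) ↔ -6e^(7t); 4/(s + 5) ↔ 4e^(-5t); -3/(s + 2) ↔ -3e^(-2t).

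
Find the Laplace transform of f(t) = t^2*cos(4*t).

L{cos(4t)} = s/(s^2 + 16).
Then apply L{t^2·g(t)} = (-1)^2 d^2/ds^2[G(s)] with G(s) = s/(s^2 + 16):
differentiating 2 times and applying the sign gives 2*s*(s^2 - 48)/(s^2 + 16)^3.

2*s*(s^2 - 48)/(s^2 + 16)^3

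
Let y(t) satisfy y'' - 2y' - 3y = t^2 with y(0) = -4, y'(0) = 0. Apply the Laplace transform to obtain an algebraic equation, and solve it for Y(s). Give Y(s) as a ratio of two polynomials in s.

Laplace-transform each side.
The derivative rules (L{y''} = s^2 Y - s·y(0) - y'(0) and L{y'} = sY - y(0), with y(0) = -4, y'(0) = 0) turn the left side into (s^2 - 2*s - 3)Y - (-4*s + 8).
The right side is L{t^2} = 2/s^3.
So (s^2 - 2*s - 3)Y = 2/s^3 + (-4*s + 8).
Solve for Y(s) and write it as one ratio of polynomials.

Y(s) = (-4*s^4 + 8*s^3 + 2)/(s^5 - 2*s^4 - 3*s^3)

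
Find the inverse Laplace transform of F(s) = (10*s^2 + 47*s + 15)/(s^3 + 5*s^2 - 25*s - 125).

-3*t*exp(-5*t) + 5*exp(5*t) + 5*exp(-5*t)

Factor the denominator: s^3 + 5*s^2 - 25*s - 125 = (s - 5)*(s + 5)^2.
Partial fraction decomposition gives [5/(s + 5)] + [-3/(s + 5)^2] + [5/(s - 5)].
Invert each term: 5/(s + 5) ↔ 5e^(-5t); -3/(s + 5)^2 ↔ -3t·e^(-5t); 5/(s - 5) ↔ 5e^(5t).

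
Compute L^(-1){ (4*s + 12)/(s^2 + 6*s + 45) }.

Rewrite the denominator: s^2 + 6*s + 45 = (s + 3)^2 + 36.
The form in (s + 3) signals a first-shifting-theorem factor e^(-3t).
Since L{cos(6t)} = s/(s^2 + 36), the inverse is e^(-3*t)*cos(6*t), scaled by 4.

4*exp(-3*t)*cos(6*t)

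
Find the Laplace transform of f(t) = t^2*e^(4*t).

L{e^(4t)} = 1/(s - 4).
Then apply L{t^2·g(t)} = (-1)^2 d^2/ds^2[H(s)] with H(s) = 1/(s - 4):
differentiating 2 times and applying the sign gives 2/(s - 4)^3.

2/(s - 4)^3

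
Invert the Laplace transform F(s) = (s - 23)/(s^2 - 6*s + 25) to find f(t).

Complete the square in the denominator: s^2 - 6*s + 25 = (s - 3)^2 + 4^2.
Split the numerator to match: s - 23 = 1·(s - 3) - 5·4.
Invert each term: 1·(s - 3)/((s - 3)^2 + 16) ↔ e^(3t)cos(4t); -5·4/((s - 3)^2 + 16) ↔ -5e^(3t)sin(4t).

f(t) = -5*exp(3*t)*sin(4*t) + exp(3*t)*cos(4*t)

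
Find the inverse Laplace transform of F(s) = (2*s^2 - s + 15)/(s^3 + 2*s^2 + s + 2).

5*sin(t) - 3*cos(t) + 5*exp(-2*t)

Factor the denominator: s^3 + 2*s^2 + s + 2 = (s + 2)*(s^2 + 1).
Partial fraction decomposition gives [5/(s + 2)] + [-3*s/(s^2 + 1)] + [5/(s^2 + 1)].
Invert each term: 5/(s + 2) ↔ 5e^(-2t); -3·s/(s^2 + 1) ↔ -3cos(t); 5·1/(s^2 + 1) ↔ 5sin(t).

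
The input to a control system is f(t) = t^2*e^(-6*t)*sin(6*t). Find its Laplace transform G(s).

G(s) = 36*(s^2 + 12*s + 24)/(s^2 + 12*s + 72)^3

L{sin(6t)} = 6/(s^2 + 36).
Multiplying by e^(-6t) shifts s → s + 6, so L{e^(-6*t)*sin(6*t)} = 6/((s + 6)^2 + 36).
Then apply L{t^2·g(t)} = (-1)^2 d^2/ds^2[H(s)] with H(s) = 6/((s + 6)^2 + 36):
differentiating 2 times and applying the sign gives 36*(s^2 + 12*s + 24)/(s^2 + 12*s + 72)^3.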